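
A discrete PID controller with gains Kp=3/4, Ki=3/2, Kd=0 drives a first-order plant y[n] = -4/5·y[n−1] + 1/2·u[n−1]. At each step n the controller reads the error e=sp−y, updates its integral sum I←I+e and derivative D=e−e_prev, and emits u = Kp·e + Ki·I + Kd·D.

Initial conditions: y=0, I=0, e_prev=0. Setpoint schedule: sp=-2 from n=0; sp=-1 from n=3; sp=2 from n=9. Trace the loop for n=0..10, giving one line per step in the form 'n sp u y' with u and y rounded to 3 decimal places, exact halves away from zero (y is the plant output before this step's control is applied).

0 -2 -4.500 0.000
1 -2 -2.438 -2.250
2 -2 -8.433 0.581
3 -1 1.786 -4.681
4 -1 -13.661 4.638
5 -1 12.035 -10.541
6 -1 -29.884 14.450
7 -1 39.084 -26.502
8 -1 -73.967 40.744
9 2 118.393 -69.578
10 2 -189.224 114.859

(exact arithmetic carried between steps; '≈' marks a value shown rounded to 6 d.p. or computed from one; I and e_prev carry over from the previous line; the table rounds u and y to 3 d.p., halves away from zero)
n=0: y=0, sp=-2, e=sp−y=-2; I=-2, D=e−e_prev=-2; u=3/4·(-2)+3/2·(-2)+0·(-2)=-4.5; next y=-4/5·0+1/2·(-4.5)=-2.25
n=1: y=-2.25, sp=-2, e=sp−y=0.25; I=-1.75, D=e−e_prev=2.25; u=3/4·0.25+3/2·(-1.75)+0·2.25=-2.4375; next y=-4/5·(-2.25)+1/2·(-2.4375)=0.58125
n=2: y=0.58125, sp=-2, e=sp−y=-2.58125; I=-4.33125, D=e−e_prev=-2.83125; u=3/4·(-2.58125)+3/2·(-4.33125)+0·(-2.83125)≈-8.432813; next y=-4/5·0.58125+1/2·(-8.432813)≈-4.681406
n=3: y≈-4.681406, sp=-1, e=sp−y≈3.681406; I≈-0.649844, D=e−e_prev≈6.262656; u=3/4·3.681406+3/2·(-0.649844)+0·6.262656≈1.786289; next y=-4/5·(-4.681406)+1/2·1.786289≈4.638270
n=4: y≈4.638270, sp=-1, e=sp−y≈-5.638270; I≈-6.288113, D=e−e_prev≈-9.319676; u=3/4·(-5.638270)+3/2·(-6.288113)+0·(-9.319676)≈-13.660872; next y=-4/5·4.638270+1/2·(-13.660872)≈-10.541052
n=5: y≈-10.541052, sp=-1, e=sp−y≈9.541052; I≈3.252938, D=e−e_prev≈15.179321; u=3/4·9.541052+3/2·3.252938+0·15.179321≈12.035196; next y=-4/5·(-10.541052)+1/2·12.035196≈14.450439
n=6: y≈14.450439, sp=-1, e=sp−y≈-15.450439; I≈-12.197501, D=e−e_prev≈-24.991491; u=3/4·(-15.450439)+3/2·(-12.197501)+0·(-24.991491)≈-29.884081; next y=-4/5·14.450439+1/2·(-29.884081)≈-26.502392
n=7: y≈-26.502392, sp=-1, e=sp−y≈25.502392; I≈13.304891, D=e−e_prev≈40.952832; u=3/4·25.502392+3/2·13.304891+0·40.952832≈39.084131; next y=-4/5·(-26.502392)+1/2·39.084131≈40.743979
n=8: y≈40.743979, sp=-1, e=sp−y≈-41.743979; I≈-28.439088, D=e−e_prev≈-67.246371; u=3/4·(-41.743979)+3/2·(-28.439088)+0·(-67.246371)≈-73.966617; next y=-4/5·40.743979+1/2·(-73.966617)≈-69.578492
n=9: y≈-69.578492, sp=2, e=sp−y≈71.578492; I≈43.139404, D=e−e_prev≈113.322471; u=3/4·71.578492+3/2·43.139404+0·113.322471≈118.392974; next y=-4/5·(-69.578492)+1/2·118.392974≈114.859280
n=10: y≈114.859280, sp=2, e=sp−y≈-112.859280; I≈-69.719877, D=e−e_prev≈-184.437772; u=3/4·(-112.859280)+3/2·(-69.719877)+0·(-184.437772)≈-189.224275; next y=-4/5·114.859280+1/2·(-189.224275)≈-186.499562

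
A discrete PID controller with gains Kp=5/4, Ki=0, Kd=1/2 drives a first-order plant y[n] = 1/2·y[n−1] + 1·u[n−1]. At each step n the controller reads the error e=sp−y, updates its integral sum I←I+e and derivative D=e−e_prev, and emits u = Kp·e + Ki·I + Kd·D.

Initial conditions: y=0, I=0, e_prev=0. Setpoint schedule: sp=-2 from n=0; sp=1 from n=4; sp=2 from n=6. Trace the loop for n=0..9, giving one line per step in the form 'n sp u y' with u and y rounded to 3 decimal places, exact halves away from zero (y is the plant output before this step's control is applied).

(exact arithmetic carried between steps; '≈' marks a value shown rounded to 6 d.p. or computed from one; I and e_prev carry over from the previous line; the table rounds u and y to 3 d.p., halves away from zero)
n=0: y=0, sp=-2, e=sp−y=-2; I=-2, D=e−e_prev=-2; u=5/4·(-2)+0·(-2)+1/2·(-2)=-3.5; next y=1/2·0+1·(-3.5)=-3.5
n=1: y=-3.5, sp=-2, e=sp−y=1.5; I=-0.5, D=e−e_prev=3.5; u=5/4·1.5+0·(-0.5)+1/2·3.5=3.625; next y=1/2·(-3.5)+1·3.625=1.875
n=2: y=1.875, sp=-2, e=sp−y=-3.875; I=-4.375, D=e−e_prev=-5.375; u=5/4·(-3.875)+0·(-4.375)+1/2·(-5.375)=-7.53125; next y=1/2·1.875+1·(-7.53125)=-6.59375
n=3: y=-6.59375, sp=-2, e=sp−y=4.59375; I=0.21875, D=e−e_prev=8.46875; u=5/4·4.59375+0·0.21875+1/2·8.46875≈9.976563; next y=1/2·(-6.59375)+1·9.976563≈6.679688
n=4: y≈6.679688, sp=1, e=sp−y≈-5.679688; I≈-5.460938, D=e−e_prev≈-10.273438; u=5/4·(-5.679688)+0·(-5.460938)+1/2·(-10.273438)≈-12.236328; next y=1/2·6.679688+1·(-12.236328)≈-8.896484
n=5: y≈-8.896484, sp=1, e=sp−y≈9.896484; I≈4.435547, D=e−e_prev≈15.576172; u=5/4·9.896484+0·4.435547+1/2·15.576172≈20.158691; next y=1/2·(-8.896484)+1·20.158691≈15.710449
n=6: y≈15.710449, sp=2, e=sp−y≈-13.710449; I≈-9.274902, D=e−e_prev≈-23.606934; u=5/4·(-13.710449)+0·(-9.274902)+1/2·(-23.606934)≈-28.941528; next y=1/2·15.710449+1·(-28.941528)≈-21.086304
n=7: y≈-21.086304, sp=2, e=sp−y≈23.086304; I≈13.811401, D=e−e_prev≈36.796753; u=5/4·23.086304+0·13.811401+1/2·36.796753≈47.256256; next y=1/2·(-21.086304)+1·47.256256≈36.713104
n=8: y≈36.713104, sp=2, e=sp−y≈-34.713104; I≈-20.901703, D=e−e_prev≈-57.799408; u=5/4·(-34.713104)+0·(-20.901703)+1/2·(-57.799408)≈-72.291084; next y=1/2·36.713104+1·(-72.291084)≈-53.934532
n=9: y≈-53.934532, sp=2, e=sp−y≈55.934532; I≈35.032829, D=e−e_prev≈90.647636; u=5/4·55.934532+0·35.032829+1/2·90.647636≈115.241983; next y=1/2·(-53.934532)+1·115.241983≈88.274717

0 -2 -3.500 0.000
1 -2 3.625 -3.500
2 -2 -7.531 1.875
3 -2 9.977 -6.594
4 1 -12.236 6.680
5 1 20.159 -8.896
6 2 -28.942 15.710
7 2 47.256 -21.086
8 2 -72.291 36.713
9 2 115.242 -53.935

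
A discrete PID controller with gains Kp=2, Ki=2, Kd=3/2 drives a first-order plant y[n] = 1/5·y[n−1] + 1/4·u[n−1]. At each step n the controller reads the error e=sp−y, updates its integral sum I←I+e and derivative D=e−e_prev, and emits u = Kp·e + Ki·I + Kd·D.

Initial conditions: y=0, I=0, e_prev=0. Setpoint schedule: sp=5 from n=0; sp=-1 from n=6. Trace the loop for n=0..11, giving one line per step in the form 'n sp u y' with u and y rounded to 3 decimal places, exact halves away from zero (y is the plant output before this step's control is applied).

(exact arithmetic carried between steps; '≈' marks a value shown rounded to 6 d.p. or computed from one; I and e_prev carry over from the previous line; the table rounds u and y to 3 d.p., halves away from zero)
n=0: y=0, sp=5, e=sp−y=5; I=5, D=e−e_prev=5; u=2·5+2·5+3/2·5=27.5; next y=1/5·0+1/4·27.5=6.875
n=1: y=6.875, sp=5, e=sp−y=-1.875; I=3.125, D=e−e_prev=-6.875; u=2·(-1.875)+2·3.125+3/2·(-6.875)=-7.8125; next y=1/5·6.875+1/4·(-7.8125)=-0.578125
n=2: y=-0.578125, sp=5, e=sp−y=5.578125; I=8.703125, D=e−e_prev=7.453125; u=2·5.578125+2·8.703125+3/2·7.453125≈39.742188; next y=1/5·(-0.578125)+1/4·39.742188≈9.819922
n=3: y≈9.819922, sp=5, e=sp−y≈-4.819922; I≈3.883203, D=e−e_prev≈-10.398047; u=2·(-4.819922)+2·3.883203+3/2·(-10.398047)≈-17.470508; next y=1/5·9.819922+1/4·(-17.470508)≈-2.403643
n=4: y≈-2.403643, sp=5, e=sp−y≈7.403643; I≈11.286846, D=e−e_prev≈12.223564; u=2·7.403643+2·11.286846+3/2·12.223564≈55.716323; next y=1/5·(-2.403643)+1/4·55.716323≈13.448352
n=5: y≈13.448352, sp=5, e=sp−y≈-8.448352; I≈2.838493, D=e−e_prev≈-15.851995; u=2·(-8.448352)+2·2.838493+3/2·(-15.851995)≈-34.997710; next y=1/5·13.448352+1/4·(-34.997710)≈-6.059757
n=6: y≈-6.059757, sp=-1, e=sp−y≈5.059757; I≈7.898250, D=e−e_prev≈13.508109; u=2·5.059757+2·7.898250+3/2·13.508109≈46.178179; next y=1/5·(-6.059757)+1/4·46.178179≈10.332593
n=7: y≈10.332593, sp=-1, e=sp−y≈-11.332593; I≈-3.434343, D=e−e_prev≈-16.392350; u=2·(-11.332593)+2·(-3.434343)+3/2·(-16.392350)≈-54.122398; next y=1/5·10.332593+1/4·(-54.122398)≈-11.464081
n=8: y≈-11.464081, sp=-1, e=sp−y≈10.464081; I≈7.029738, D=e−e_prev≈21.796674; u=2·10.464081+2·7.029738+3/2·21.796674≈67.682649; next y=1/5·(-11.464081)+1/4·67.682649≈14.627846
n=9: y≈14.627846, sp=-1, e=sp−y≈-15.627846; I≈-8.598108, D=e−e_prev≈-26.091927; u=2·(-15.627846)+2·(-8.598108)+3/2·(-26.091927)≈-87.589799; next y=1/5·14.627846+1/4·(-87.589799)≈-18.971880
n=10: y≈-18.971880, sp=-1, e=sp−y≈17.971880; I≈9.373772, D=e−e_prev≈33.599727; u=2·17.971880+2·9.373772+3/2·33.599727≈105.090896; next y=1/5·(-18.971880)+1/4·105.090896≈22.478348
n=11: y≈22.478348, sp=-1, e=sp−y≈-23.478348; I≈-14.104575, D=e−e_prev≈-41.450228; u=2·(-23.478348)+2·(-14.104575)+3/2·(-41.450228)≈-137.341189; next y=1/5·22.478348+1/4·(-137.341189)≈-29.839628

0 5 27.500 0.000
1 5 -7.813 6.875
2 5 39.742 -0.578
3 5 -17.471 9.820
4 5 55.716 -2.404
5 5 -34.998 13.448
6 -1 46.178 -6.060
7 -1 -54.122 10.333
8 -1 67.683 -11.464
9 -1 -87.590 14.628
10 -1 105.091 -18.972
11 -1 -137.341 22.478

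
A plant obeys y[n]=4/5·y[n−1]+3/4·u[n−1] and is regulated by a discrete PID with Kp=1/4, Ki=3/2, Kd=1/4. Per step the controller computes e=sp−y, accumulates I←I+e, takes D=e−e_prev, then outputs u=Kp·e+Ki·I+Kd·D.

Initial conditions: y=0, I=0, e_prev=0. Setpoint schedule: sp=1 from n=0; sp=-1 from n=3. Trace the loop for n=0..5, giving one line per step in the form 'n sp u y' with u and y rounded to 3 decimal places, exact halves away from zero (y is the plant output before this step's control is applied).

(exact arithmetic carried between steps; '≈' marks a value shown rounded to 6 d.p. or computed from one; I and e_prev carry over from the previous line; the table rounds u and y to 3 d.p., halves away from zero)
n=0: y=0, sp=1, e=sp−y=1; I=1, D=e−e_prev=1; u=1/4·1+3/2·1+1/4·1=2; next y=4/5·0+3/4·2=1.5
n=1: y=1.5, sp=1, e=sp−y=-0.5; I=0.5, D=e−e_prev=-1.5; u=1/4·(-0.5)+3/2·0.5+1/4·(-1.5)=0.25; next y=4/5·1.5+3/4·0.25=1.3875
n=2: y=1.3875, sp=1, e=sp−y=-0.3875; I=0.1125, D=e−e_prev=0.1125; u=1/4·(-0.3875)+3/2·0.1125+1/4·0.1125=0.1; next y=4/5·1.3875+3/4·0.1=1.185
n=3: y=1.185, sp=-1, e=sp−y=-2.185; I=-2.0725, D=e−e_prev=-1.7975; u=1/4·(-2.185)+3/2·(-2.0725)+1/4·(-1.7975)=-4.104375; next y=4/5·1.185+3/4·(-4.104375)≈-2.130281
n=4: y≈-2.130281, sp=-1, e=sp−y≈1.130281; I≈-0.942219, D=e−e_prev≈3.315281; u=1/4·1.130281+3/2·(-0.942219)+1/4·3.315281≈-0.301938; next y=4/5·(-2.130281)+3/4·(-0.301938)≈-1.930678
n=5: y≈-1.930678, sp=-1, e=sp−y≈0.930678; I≈-0.011541, D=e−e_prev≈-0.199603; u=1/4·0.930678+3/2·(-0.011541)+1/4·(-0.199603)≈0.165458; next y=4/5·(-1.930678)+3/4·0.165458≈-1.420449

0 1 2.000 0.000
1 1 0.250 1.500
2 1 0.100 1.388
3 -1 -4.104 1.185
4 -1 -0.302 -2.130
5 -1 0.165 -1.931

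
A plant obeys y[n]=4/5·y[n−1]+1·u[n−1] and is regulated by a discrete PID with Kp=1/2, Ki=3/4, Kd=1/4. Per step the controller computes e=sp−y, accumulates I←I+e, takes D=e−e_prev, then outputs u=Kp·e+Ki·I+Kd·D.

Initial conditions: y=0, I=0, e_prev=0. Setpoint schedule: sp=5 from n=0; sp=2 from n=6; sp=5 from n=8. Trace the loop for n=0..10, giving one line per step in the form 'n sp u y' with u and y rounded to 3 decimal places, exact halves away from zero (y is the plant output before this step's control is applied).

0 5 7.500 0.000
1 5 -1.250 7.500
2 5 2.875 4.750
3 5 -0.513 6.675
4 5 1.484 4.828
5 5 0.374 5.346
6 2 -3.213 4.650
7 2 1.590 0.507
8 5 3.941 1.996
9 5 0.504 5.538
10 5 1.892 4.934

(exact arithmetic carried between steps; '≈' marks a value shown rounded to 6 d.p. or computed from one; I and e_prev carry over from the previous line; the table rounds u and y to 3 d.p., halves away from zero)
n=0: y=0, sp=5, e=sp−y=5; I=5, D=e−e_prev=5; u=1/2·5+3/4·5+1/4·5=7.5; next y=4/5·0+1·7.5=7.5
n=1: y=7.5, sp=5, e=sp−y=-2.5; I=2.5, D=e−e_prev=-7.5; u=1/2·(-2.5)+3/4·2.5+1/4·(-7.5)=-1.25; next y=4/5·7.5+1·(-1.25)=4.75
n=2: y=4.75, sp=5, e=sp−y=0.25; I=2.75, D=e−e_prev=2.75; u=1/2·0.25+3/4·2.75+1/4·2.75=2.875; next y=4/5·4.75+1·2.875=6.675
n=3: y=6.675, sp=5, e=sp−y=-1.675; I=1.075, D=e−e_prev=-1.925; u=1/2·(-1.675)+3/4·1.075+1/4·(-1.925)=-0.5125; next y=4/5·6.675+1·(-0.5125)=4.8275
n=4: y=4.8275, sp=5, e=sp−y=0.1725; I=1.2475, D=e−e_prev=1.8475; u=1/2·0.1725+3/4·1.2475+1/4·1.8475=1.48375; next y=4/5·4.8275+1·1.48375=5.34575
n=5: y=5.34575, sp=5, e=sp−y=-0.34575; I=0.90175, D=e−e_prev=-0.51825; u=1/2·(-0.34575)+3/4·0.90175+1/4·(-0.51825)=0.373875; next y=4/5·5.34575+1·0.373875=4.650475
n=6: y=4.650475, sp=2, e=sp−y=-2.650475; I=-1.748725, D=e−e_prev=-2.304725; u=1/2·(-2.650475)+3/4·(-1.748725)+1/4·(-2.304725)≈-3.212963; next y=4/5·4.650475+1·(-3.212963)≈0.507418
n=7: y≈0.507418, sp=2, e=sp−y≈1.492583; I≈-0.256143, D=e−e_prev≈4.143058; u=1/2·1.492583+3/4·(-0.256143)+1/4·4.143058≈1.589949; next y=4/5·0.507418+1·1.589949≈1.995883
n=8: y≈1.995883, sp=5, e=sp−y≈3.004117; I≈2.747975, D=e−e_prev≈1.511535; u=1/2·3.004117+3/4·2.747975+1/4·1.511535≈3.940923; next y=4/5·1.995883+1·3.940923≈5.537630
n=9: y≈5.537630, sp=5, e=sp−y≈-0.537630; I≈2.210345, D=e−e_prev≈-3.541747; u=1/2·(-0.537630)+3/4·2.210345+1/4·(-3.541747)≈0.503507; next y=4/5·5.537630+1·0.503507≈4.933611
n=10: y≈4.933611, sp=5, e=sp−y≈0.066389; I≈2.276734, D=e−e_prev≈0.604019; u=1/2·0.066389+3/4·2.276734+1/4·0.604019≈1.891750; next y=4/5·4.933611+1·1.891750≈5.838639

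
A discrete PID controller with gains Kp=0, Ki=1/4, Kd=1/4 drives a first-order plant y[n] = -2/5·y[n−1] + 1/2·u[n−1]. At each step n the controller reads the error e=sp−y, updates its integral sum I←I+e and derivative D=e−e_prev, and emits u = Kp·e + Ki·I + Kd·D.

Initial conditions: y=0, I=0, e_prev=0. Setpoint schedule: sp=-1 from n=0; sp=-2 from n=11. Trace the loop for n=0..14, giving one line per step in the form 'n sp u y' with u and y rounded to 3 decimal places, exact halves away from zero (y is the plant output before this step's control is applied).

0 -1 -0.500 0.000
1 -1 -0.375 -0.250
2 -1 -0.706 -0.088
3 -1 -0.778 -0.318
4 -1 -1.035 -0.262
5 -1 -1.130 -0.413
6 -1 -1.321 -0.400
7 -1 -1.417 -0.500
8 -1 -1.563 -0.508
9 -1 -1.653 -0.578
10 -1 -1.768 -0.595
11 -2 -2.348 -0.646
12 -2 -2.314 -0.916
13 -2 -2.715 -0.791
14 -2 -2.861 -1.041

(exact arithmetic carried between steps; '≈' marks a value shown rounded to 6 d.p. or computed from one; I and e_prev carry over from the previous line; the table rounds u and y to 3 d.p., halves away from zero)
n=0: y=0, sp=-1, e=sp−y=-1; I=-1, D=e−e_prev=-1; u=0·(-1)+1/4·(-1)+1/4·(-1)=-0.5; next y=-2/5·0+1/2·(-0.5)=-0.25
n=1: y=-0.25, sp=-1, e=sp−y=-0.75; I=-1.75, D=e−e_prev=0.25; u=0·(-0.75)+1/4·(-1.75)+1/4·0.25=-0.375; next y=-2/5·(-0.25)+1/2·(-0.375)=-0.0875
n=2: y=-0.0875, sp=-1, e=sp−y=-0.9125; I=-2.6625, D=e−e_prev=-0.1625; u=0·(-0.9125)+1/4·(-2.6625)+1/4·(-0.1625)=-0.70625; next y=-2/5·(-0.0875)+1/2·(-0.70625)=-0.318125
n=3: y=-0.318125, sp=-1, e=sp−y=-0.681875; I=-3.344375, D=e−e_prev=0.230625; u=0·(-0.681875)+1/4·(-3.344375)+1/4·0.230625≈-0.778438; next y=-2/5·(-0.318125)+1/2·(-0.778438)≈-0.261969
n=4: y≈-0.261969, sp=-1, e=sp−y≈-0.738031; I≈-4.082406, D=e−e_prev≈-0.056156; u=0·(-0.738031)+1/4·(-4.082406)+1/4·(-0.056156)≈-1.034641; next y=-2/5·(-0.261969)+1/2·(-1.034641)≈-0.412533
n=5: y≈-0.412533, sp=-1, e=sp−y≈-0.587467; I≈-4.669873, D=e−e_prev≈0.150564; u=0·(-0.587467)+1/4·(-4.669873)+1/4·0.150564≈-1.129827; next y=-2/5·(-0.412533)+1/2·(-1.129827)≈-0.399901
n=6: y≈-0.399901, sp=-1, e=sp−y≈-0.600099; I≈-5.269973, D=e−e_prev≈-0.012632; u=0·(-0.600099)+1/4·(-5.269973)+1/4·(-0.012632)≈-1.320651; next y=-2/5·(-0.399901)+1/2·(-1.320651)≈-0.500365
n=7: y≈-0.500365, sp=-1, e=sp−y≈-0.499635; I≈-5.769607, D=e−e_prev≈0.100465; u=0·(-0.499635)+1/4·(-5.769607)+1/4·0.100465≈-1.417286; next y=-2/5·(-0.500365)+1/2·(-1.417286)≈-0.508497
n=8: y≈-0.508497, sp=-1, e=sp−y≈-0.491503; I≈-6.261111, D=e−e_prev≈0.008131; u=0·(-0.491503)+1/4·(-6.261111)+1/4·0.008131≈-1.563245; next y=-2/5·(-0.508497)+1/2·(-1.563245)≈-0.578224
n=9: y≈-0.578224, sp=-1, e=sp−y≈-0.421776; I≈-6.682887, D=e−e_prev≈0.069727; u=0·(-0.421776)+1/4·(-6.682887)+1/4·0.069727≈-1.653290; next y=-2/5·(-0.578224)+1/2·(-1.653290)≈-0.595355
n=10: y≈-0.595355, sp=-1, e=sp−y≈-0.404645; I≈-7.087532, D=e−e_prev≈0.017132; u=0·(-0.404645)+1/4·(-7.087532)+1/4·0.017132≈-1.767600; next y=-2/5·(-0.595355)+1/2·(-1.767600)≈-0.645658
n=11: y≈-0.645658, sp=-2, e=sp−y≈-1.354342; I≈-8.441874, D=e−e_prev≈-0.949698; u=0·(-1.354342)+1/4·(-8.441874)+1/4·(-0.949698)≈-2.347893; next y=-2/5·(-0.645658)+1/2·(-2.347893)≈-0.915683
n=12: y≈-0.915683, sp=-2, e=sp−y≈-1.084317; I≈-9.526190, D=e−e_prev≈0.270026; u=0·(-1.084317)+1/4·(-9.526190)+1/4·0.270026≈-2.314041; next y=-2/5·(-0.915683)+1/2·(-2.314041)≈-0.790747
n=13: y≈-0.790747, sp=-2, e=sp−y≈-1.209253; I≈-10.735443, D=e−e_prev≈-0.124936; u=0·(-1.209253)+1/4·(-10.735443)+1/4·(-0.124936)≈-2.715095; next y=-2/5·(-0.790747)+1/2·(-2.715095)≈-1.041248
n=14: y≈-1.041248, sp=-2, e=sp−y≈-0.958752; I≈-11.694195, D=e−e_prev≈0.250501; u=0·(-0.958752)+1/4·(-11.694195)+1/4·0.250501≈-2.860923; next y=-2/5·(-1.041248)+1/2·(-2.860923)≈-1.013962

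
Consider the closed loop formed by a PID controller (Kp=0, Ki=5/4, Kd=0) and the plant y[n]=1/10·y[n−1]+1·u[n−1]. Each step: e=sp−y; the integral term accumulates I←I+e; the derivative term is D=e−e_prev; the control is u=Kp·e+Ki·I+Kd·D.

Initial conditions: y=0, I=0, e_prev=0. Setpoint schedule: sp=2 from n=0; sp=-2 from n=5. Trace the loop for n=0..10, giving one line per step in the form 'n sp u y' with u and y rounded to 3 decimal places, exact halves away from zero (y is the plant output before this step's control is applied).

0 2 2.500 0.000
1 2 1.875 2.500
2 2 1.719 2.125
3 2 1.805 1.931
4 2 1.807 1.998
5 -2 -3.202 2.007
6 -2 -1.951 -3.001
7 -2 -1.637 -2.251
8 -2 -1.809 -1.862
9 -2 -1.815 -1.996
10 -2 -1.797 -2.014

(exact arithmetic carried between steps; '≈' marks a value shown rounded to 6 d.p. or computed from one; I and e_prev carry over from the previous line; the table rounds u and y to 3 d.p., halves away from zero)
n=0: y=0, sp=2, e=sp−y=2; I=2, D=e−e_prev=2; u=0·2+5/4·2+0·2=2.5; next y=1/10·0+1·2.5=2.5
n=1: y=2.5, sp=2, e=sp−y=-0.5; I=1.5, D=e−e_prev=-2.5; u=0·(-0.5)+5/4·1.5+0·(-2.5)=1.875; next y=1/10·2.5+1·1.875=2.125
n=2: y=2.125, sp=2, e=sp−y=-0.125; I=1.375, D=e−e_prev=0.375; u=0·(-0.125)+5/4·1.375+0·0.375=1.71875; next y=1/10·2.125+1·1.71875=1.93125
n=3: y=1.93125, sp=2, e=sp−y=0.06875; I=1.44375, D=e−e_prev=0.19375; u=0·0.06875+5/4·1.44375+0·0.19375≈1.804688; next y=1/10·1.93125+1·1.804688≈1.997813
n=4: y≈1.997813, sp=2, e=sp−y≈0.002188; I≈1.445938, D=e−e_prev≈-0.066563; u=0·0.002188+5/4·1.445938+0·(-0.066563)≈1.807422; next y=1/10·1.997813+1·1.807422≈2.007203
n=5: y≈2.007203, sp=-2, e=sp−y≈-4.007203; I≈-2.561266, D=e−e_prev≈-4.009391; u=0·(-4.007203)+5/4·(-2.561266)+0·(-4.009391)≈-3.201582; next y=1/10·2.007203+1·(-3.201582)≈-3.000862
n=6: y≈-3.000862, sp=-2, e=sp−y≈1.000862; I≈-1.560404, D=e−e_prev≈5.008065; u=0·1.000862+5/4·(-1.560404)+0·5.008065≈-1.950505; next y=1/10·(-3.000862)+1·(-1.950505)≈-2.250591
n=7: y≈-2.250591, sp=-2, e=sp−y≈0.250591; I≈-1.309813, D=e−e_prev≈-0.750271; u=0·0.250591+5/4·(-1.309813)+0·(-0.750271)≈-1.637266; next y=1/10·(-2.250591)+1·(-1.637266)≈-1.862325
n=8: y≈-1.862325, sp=-2, e=sp−y≈-0.137675; I≈-1.447488, D=e−e_prev≈-0.388266; u=0·(-0.137675)+5/4·(-1.447488)+0·(-0.388266)≈-1.809360; next y=1/10·(-1.862325)+1·(-1.809360)≈-1.995592
n=9: y≈-1.995592, sp=-2, e=sp−y≈-0.004408; I≈-1.451896, D=e−e_prev≈0.133267; u=0·(-0.004408)+5/4·(-1.451896)+0·0.133267≈-1.814869; next y=1/10·(-1.995592)+1·(-1.814869)≈-2.014429
n=10: y≈-2.014429, sp=-2, e=sp−y≈0.014429; I≈-1.437467, D=e−e_prev≈0.018837; u=0·0.014429+5/4·(-1.437467)+0·0.018837≈-1.796834; next y=1/10·(-2.014429)+1·(-1.796834)≈-1.998276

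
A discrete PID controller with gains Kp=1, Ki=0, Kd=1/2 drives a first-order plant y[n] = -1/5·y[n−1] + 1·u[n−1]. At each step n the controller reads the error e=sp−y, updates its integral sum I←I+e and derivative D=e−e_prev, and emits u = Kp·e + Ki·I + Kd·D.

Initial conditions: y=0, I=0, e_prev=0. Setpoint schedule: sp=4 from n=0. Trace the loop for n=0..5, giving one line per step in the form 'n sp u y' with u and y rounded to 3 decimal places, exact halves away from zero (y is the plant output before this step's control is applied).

0 4 6.000 0.000
1 4 -5.000 6.000
2 4 16.300 -6.200
3 4 -25.410 17.540
4 4 56.147 -28.918
5 4 -103.355 61.931

(exact arithmetic carried between steps; '≈' marks a value shown rounded to 6 d.p. or computed from one; I and e_prev carry over from the previous line; the table rounds u and y to 3 d.p., halves away from zero)
n=0: y=0, sp=4, e=sp−y=4; I=4, D=e−e_prev=4; u=1·4+0·4+1/2·4=6; next y=-1/5·0+1·6=6
n=1: y=6, sp=4, e=sp−y=-2; I=2, D=e−e_prev=-6; u=1·(-2)+0·2+1/2·(-6)=-5; next y=-1/5·6+1·(-5)=-6.2
n=2: y=-6.2, sp=4, e=sp−y=10.2; I=12.2, D=e−e_prev=12.2; u=1·10.2+0·12.2+1/2·12.2=16.3; next y=-1/5·(-6.2)+1·16.3=17.54
n=3: y=17.54, sp=4, e=sp−y=-13.54; I=-1.34, D=e−e_prev=-23.74; u=1·(-13.54)+0·(-1.34)+1/2·(-23.74)=-25.41; next y=-1/5·17.54+1·(-25.41)=-28.918
n=4: y=-28.918, sp=4, e=sp−y=32.918; I=31.578, D=e−e_prev=46.458; u=1·32.918+0·31.578+1/2·46.458=56.147; next y=-1/5·(-28.918)+1·56.147=61.9306
n=5: y=61.9306, sp=4, e=sp−y=-57.9306; I=-26.3526, D=e−e_prev=-90.8486; u=1·(-57.9306)+0·(-26.3526)+1/2·(-90.8486)=-103.3549; next y=-1/5·61.9306+1·(-103.3549)=-115.74102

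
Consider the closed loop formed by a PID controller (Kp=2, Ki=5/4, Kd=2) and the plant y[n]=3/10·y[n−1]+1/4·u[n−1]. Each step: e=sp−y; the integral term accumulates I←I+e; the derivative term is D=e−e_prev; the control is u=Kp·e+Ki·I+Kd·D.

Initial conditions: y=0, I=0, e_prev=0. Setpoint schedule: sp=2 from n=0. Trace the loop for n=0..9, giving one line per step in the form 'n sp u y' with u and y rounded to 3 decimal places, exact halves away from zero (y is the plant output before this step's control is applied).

0 2 10.500 0.000
1 2 -4.781 2.625
2 2 15.610 -0.408
3 2 -9.433 3.780
4 2 22.990 -1.224
5 2 -17.661 5.380
6 2 34.275 -2.801
7 2 -31.367 7.728
8 2 52.103 -5.523
9 2 -53.680 11.369

(exact arithmetic carried between steps; '≈' marks a value shown rounded to 6 d.p. or computed from one; I and e_prev carry over from the previous line; the table rounds u and y to 3 d.p., halves away from zero)
n=0: y=0, sp=2, e=sp−y=2; I=2, D=e−e_prev=2; u=2·2+5/4·2+2·2=10.5; next y=3/10·0+1/4·10.5=2.625
n=1: y=2.625, sp=2, e=sp−y=-0.625; I=1.375, D=e−e_prev=-2.625; u=2·(-0.625)+5/4·1.375+2·(-2.625)=-4.78125; next y=3/10·2.625+1/4·(-4.78125)≈-0.407813
n=2: y≈-0.407813, sp=2, e=sp−y≈2.407813; I≈3.782813, D=e−e_prev≈3.032813; u=2·2.407813+5/4·3.782813+2·3.032813≈15.609766; next y=3/10·(-0.407813)+1/4·15.609766≈3.780098
n=3: y≈3.780098, sp=2, e=sp−y≈-1.780098; I≈2.002715, D=e−e_prev≈-4.187910; u=2·(-1.780098)+5/4·2.002715+2·(-4.187910)≈-9.432622; next y=3/10·3.780098+1/4·(-9.432622)≈-1.224126
n=4: y≈-1.224126, sp=2, e=sp−y≈3.224126; I≈5.226841, D=e−e_prev≈5.004224; u=2·3.224126+5/4·5.226841+2·5.004224≈22.990252; next y=3/10·(-1.224126)+1/4·22.990252≈5.380325
n=5: y≈5.380325, sp=2, e=sp−y≈-3.380325; I≈1.846516, D=e−e_prev≈-6.604451; u=2·(-3.380325)+5/4·1.846516+2·(-6.604451)≈-17.661407; next y=3/10·5.380325+1/4·(-17.661407)≈-2.801254
n=6: y≈-2.801254, sp=2, e=sp−y≈4.801254; I≈6.647770, D=e−e_prev≈8.181579; u=2·4.801254+5/4·6.647770+2·8.181579≈34.275380; next y=3/10·(-2.801254)+1/4·34.275380≈7.728469
n=7: y≈7.728469, sp=2, e=sp−y≈-5.728469; I≈0.919302, D=e−e_prev≈-10.529723; u=2·(-5.728469)+5/4·0.919302+2·(-10.529723)≈-31.367257; next y=3/10·7.728469+1/4·(-31.367257)≈-5.523274
n=8: y≈-5.523274, sp=2, e=sp−y≈7.523274; I≈8.442575, D=e−e_prev≈13.251742; u=2·7.523274+5/4·8.442575+2·13.251742≈52.103251; next y=3/10·(-5.523274)+1/4·52.103251≈11.368831
n=9: y≈11.368831, sp=2, e=sp−y≈-9.368831; I≈-0.926255, D=e−e_prev≈-16.892104; u=2·(-9.368831)+5/4·(-0.926255)+2·(-16.892104)≈-53.679689; next y=3/10·11.368831+1/4·(-53.679689)≈-10.009273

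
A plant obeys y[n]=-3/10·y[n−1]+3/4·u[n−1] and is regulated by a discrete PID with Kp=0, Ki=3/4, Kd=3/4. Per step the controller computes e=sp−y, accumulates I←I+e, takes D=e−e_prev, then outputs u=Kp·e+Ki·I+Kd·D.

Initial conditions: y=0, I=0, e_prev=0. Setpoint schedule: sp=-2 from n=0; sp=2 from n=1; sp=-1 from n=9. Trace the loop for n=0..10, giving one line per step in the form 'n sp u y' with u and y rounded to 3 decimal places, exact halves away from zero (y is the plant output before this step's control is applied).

(exact arithmetic carried between steps; '≈' marks a value shown rounded to 6 d.p. or computed from one; I and e_prev carry over from the previous line; the table rounds u and y to 3 d.p., halves away from zero)
n=0: y=0, sp=-2, e=sp−y=-2; I=-2, D=e−e_prev=-2; u=0·(-2)+3/4·(-2)+3/4·(-2)=-3; next y=-3/10·0+3/4·(-3)=-2.25
n=1: y=-2.25, sp=2, e=sp−y=4.25; I=2.25, D=e−e_prev=6.25; u=0·4.25+3/4·2.25+3/4·6.25=6.375; next y=-3/10·(-2.25)+3/4·6.375=5.45625
n=2: y=5.45625, sp=2, e=sp−y=-3.45625; I=-1.20625, D=e−e_prev=-7.70625; u=0·(-3.45625)+3/4·(-1.20625)+3/4·(-7.70625)=-6.684375; next y=-3/10·5.45625+3/4·(-6.684375)≈-6.650156
n=3: y≈-6.650156, sp=2, e=sp−y≈8.650156; I≈7.443906, D=e−e_prev≈12.106406; u=0·8.650156+3/4·7.443906+3/4·12.106406≈14.662734; next y=-3/10·(-6.650156)+3/4·14.662734≈12.992098
n=4: y≈12.992098, sp=2, e=sp−y≈-10.992098; I≈-3.548191, D=e−e_prev≈-19.642254; u=0·(-10.992098)+3/4·(-3.548191)+3/4·(-19.642254)≈-17.392834; next y=-3/10·12.992098+3/4·(-17.392834)≈-16.942255
n=5: y≈-16.942255, sp=2, e=sp−y≈18.942255; I≈15.394063, D=e−e_prev≈29.934352; u=0·18.942255+3/4·15.394063+3/4·29.934352≈33.996312; next y=-3/10·(-16.942255)+3/4·33.996312≈30.579910
n=6: y≈30.579910, sp=2, e=sp−y≈-28.579910; I≈-13.185847, D=e−e_prev≈-47.522165; u=0·(-28.579910)+3/4·(-13.185847)+3/4·(-47.522165)≈-45.531009; next y=-3/10·30.579910+3/4·(-45.531009)≈-43.322230
n=7: y≈-43.322230, sp=2, e=sp−y≈45.322230; I≈32.136383, D=e−e_prev≈73.902140; u=0·45.322230+3/4·32.136383+3/4·73.902140≈79.528892; next y=-3/10·(-43.322230)+3/4·79.528892≈72.643338
n=8: y≈72.643338, sp=2, e=sp−y≈-70.643338; I≈-38.506955, D=e−e_prev≈-115.965568; u=0·(-70.643338)+3/4·(-38.506955)+3/4·(-115.965568)≈-115.854393; next y=-3/10·72.643338+3/4·(-115.854393)≈-108.683796
n=9: y≈-108.683796, sp=-1, e=sp−y≈107.683796; I≈69.176841, D=e−e_prev≈178.327134; u=0·107.683796+3/4·69.176841+3/4·178.327134≈185.627981; next y=-3/10·(-108.683796)+3/4·185.627981≈171.826125
n=10: y≈171.826125, sp=-1, e=sp−y≈-172.826125; I≈-103.649284, D=e−e_prev≈-280.509920; u=0·(-172.826125)+3/4·(-103.649284)+3/4·(-280.509920)≈-288.119403; next y=-3/10·171.826125+3/4·(-288.119403)≈-267.637390

0 -2 -3.000 0.000
1 2 6.375 -2.250
2 2 -6.684 5.456
3 2 14.663 -6.650
4 2 -17.393 12.992
5 2 33.996 -16.942
6 2 -45.531 30.580
7 2 79.529 -43.322
8 2 -115.854 72.643
9 -1 185.628 -108.684
10 -1 -288.119 171.826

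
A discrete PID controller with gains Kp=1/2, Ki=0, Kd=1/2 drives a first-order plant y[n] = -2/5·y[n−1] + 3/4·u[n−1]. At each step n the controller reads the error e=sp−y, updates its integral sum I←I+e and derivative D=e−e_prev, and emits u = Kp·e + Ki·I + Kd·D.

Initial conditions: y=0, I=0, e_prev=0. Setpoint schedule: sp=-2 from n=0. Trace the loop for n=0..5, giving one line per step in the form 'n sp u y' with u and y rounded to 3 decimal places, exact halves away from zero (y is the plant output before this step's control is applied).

0 -2 -2.000 0.000
1 -2 0.500 -1.500
2 -2 -2.725 0.975
3 -2 1.921 -2.434
4 -2 -4.631 2.414
5 -2 4.646 -4.439

(exact arithmetic carried between steps; '≈' marks a value shown rounded to 6 d.p. or computed from one; I and e_prev carry over from the previous line; the table rounds u and y to 3 d.p., halves away from zero)
n=0: y=0, sp=-2, e=sp−y=-2; I=-2, D=e−e_prev=-2; u=1/2·(-2)+0·(-2)+1/2·(-2)=-2; next y=-2/5·0+3/4·(-2)=-1.5
n=1: y=-1.5, sp=-2, e=sp−y=-0.5; I=-2.5, D=e−e_prev=1.5; u=1/2·(-0.5)+0·(-2.5)+1/2·1.5=0.5; next y=-2/5·(-1.5)+3/4·0.5=0.975
n=2: y=0.975, sp=-2, e=sp−y=-2.975; I=-5.475, D=e−e_prev=-2.475; u=1/2·(-2.975)+0·(-5.475)+1/2·(-2.475)=-2.725; next y=-2/5·0.975+3/4·(-2.725)=-2.43375
n=3: y=-2.43375, sp=-2, e=sp−y=0.43375; I=-5.04125, D=e−e_prev=3.40875; u=1/2·0.43375+0·(-5.04125)+1/2·3.40875=1.92125; next y=-2/5·(-2.43375)+3/4·1.92125≈2.414438
n=4: y≈2.414438, sp=-2, e=sp−y≈-4.414438; I≈-9.455688, D=e−e_prev≈-4.848188; u=1/2·(-4.414438)+0·(-9.455688)+1/2·(-4.848188)≈-4.631313; next y=-2/5·2.414438+3/4·(-4.631313)≈-4.439259
n=5: y≈-4.439259, sp=-2, e=sp−y≈2.439259; I≈-7.016428, D=e−e_prev≈6.853697; u=1/2·2.439259+0·(-7.016428)+1/2·6.853697≈4.646478; next y=-2/5·(-4.439259)+3/4·4.646478≈5.260562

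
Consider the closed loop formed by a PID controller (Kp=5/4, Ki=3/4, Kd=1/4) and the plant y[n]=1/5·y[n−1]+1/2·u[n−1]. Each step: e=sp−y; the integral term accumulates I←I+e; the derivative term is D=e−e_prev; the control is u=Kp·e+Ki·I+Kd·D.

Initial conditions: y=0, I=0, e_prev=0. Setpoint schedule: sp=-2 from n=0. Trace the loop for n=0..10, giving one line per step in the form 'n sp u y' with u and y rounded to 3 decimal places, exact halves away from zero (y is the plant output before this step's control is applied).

0 -2 -4.500 0.000
1 -2 -0.438 -2.250
2 -2 -4.370 -0.669
3 -2 -1.261 -2.319
4 -2 -4.190 -1.094
5 -2 -1.819 -2.314
6 -2 -4.007 -1.372
7 -2 -2.205 -2.278
8 -2 -3.843 -1.558
9 -2 -2.475 -2.233
10 -2 -3.704 -1.684

(exact arithmetic carried between steps; '≈' marks a value shown rounded to 6 d.p. or computed from one; I and e_prev carry over from the previous line; the table rounds u and y to 3 d.p., halves away from zero)
n=0: y=0, sp=-2, e=sp−y=-2; I=-2, D=e−e_prev=-2; u=5/4·(-2)+3/4·(-2)+1/4·(-2)=-4.5; next y=1/5·0+1/2·(-4.5)=-2.25
n=1: y=-2.25, sp=-2, e=sp−y=0.25; I=-1.75, D=e−e_prev=2.25; u=5/4·0.25+3/4·(-1.75)+1/4·2.25=-0.4375; next y=1/5·(-2.25)+1/2·(-0.4375)=-0.66875
n=2: y=-0.66875, sp=-2, e=sp−y=-1.33125; I=-3.08125, D=e−e_prev=-1.58125; u=5/4·(-1.33125)+3/4·(-3.08125)+1/4·(-1.58125)≈-4.370313; next y=1/5·(-0.66875)+1/2·(-4.370313)≈-2.318906
n=3: y≈-2.318906, sp=-2, e=sp−y≈0.318906; I≈-2.762344, D=e−e_prev≈1.650156; u=5/4·0.318906+3/4·(-2.762344)+1/4·1.650156≈-1.260586; next y=1/5·(-2.318906)+1/2·(-1.260586)≈-1.094074
n=4: y≈-1.094074, sp=-2, e=sp−y≈-0.905926; I≈-3.668270, D=e−e_prev≈-1.224832; u=5/4·(-0.905926)+3/4·(-3.668270)+1/4·(-1.224832)≈-4.189817; next y=1/5·(-1.094074)+1/2·(-4.189817)≈-2.313724
n=5: y≈-2.313724, sp=-2, e=sp−y≈0.313724; I≈-3.354546, D=e−e_prev≈1.219649; u=5/4·0.313724+3/4·(-3.354546)+1/4·1.219649≈-1.818843; next y=1/5·(-2.313724)+1/2·(-1.818843)≈-1.372166
n=6: y≈-1.372166, sp=-2, e=sp−y≈-0.627834; I≈-3.982380, D=e−e_prev≈-0.941557; u=5/4·(-0.627834)+3/4·(-3.982380)+1/4·(-0.941557)≈-4.006967; next y=1/5·(-1.372166)+1/2·(-4.006967)≈-2.277917
n=7: y≈-2.277917, sp=-2, e=sp−y≈0.277917; I≈-3.704463, D=e−e_prev≈0.905750; u=5/4·0.277917+3/4·(-3.704463)+1/4·0.905750≈-2.204514; next y=1/5·(-2.277917)+1/2·(-2.204514)≈-1.557840
n=8: y≈-1.557840, sp=-2, e=sp−y≈-0.442160; I≈-4.146623, D=e−e_prev≈-0.720076; u=5/4·(-0.442160)+3/4·(-4.146623)+1/4·(-0.720076)≈-3.842686; next y=1/5·(-1.557840)+1/2·(-3.842686)≈-2.232911
n=9: y≈-2.232911, sp=-2, e=sp−y≈0.232911; I≈-3.913712, D=e−e_prev≈0.675071; u=5/4·0.232911+3/4·(-3.913712)+1/4·0.675071≈-2.475378; next y=1/5·(-2.232911)+1/2·(-2.475378)≈-1.684271
n=10: y≈-1.684271, sp=-2, e=sp−y≈-0.315729; I≈-4.229441, D=e−e_prev≈-0.548640; u=5/4·(-0.315729)+3/4·(-4.229441)+1/4·(-0.548640)≈-3.703902; next y=1/5·(-1.684271)+1/2·(-3.703902)≈-2.188805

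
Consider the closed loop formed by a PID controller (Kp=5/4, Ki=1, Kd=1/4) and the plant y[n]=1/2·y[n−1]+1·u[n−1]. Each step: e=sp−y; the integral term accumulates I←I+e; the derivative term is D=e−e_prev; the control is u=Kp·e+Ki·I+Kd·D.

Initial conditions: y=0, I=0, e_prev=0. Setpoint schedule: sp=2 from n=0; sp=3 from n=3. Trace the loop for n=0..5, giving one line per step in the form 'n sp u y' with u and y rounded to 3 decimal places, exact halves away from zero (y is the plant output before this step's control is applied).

(exact arithmetic carried between steps; '≈' marks a value shown rounded to 6 d.p. or computed from one; I and e_prev carry over from the previous line; the table rounds u and y to 3 d.p., halves away from zero)
n=0: y=0, sp=2, e=sp−y=2; I=2, D=e−e_prev=2; u=5/4·2+1·2+1/4·2=5; next y=1/2·0+1·5=5
n=1: y=5, sp=2, e=sp−y=-3; I=-1, D=e−e_prev=-5; u=5/4·(-3)+1·(-1)+1/4·(-5)=-6; next y=1/2·5+1·(-6)=-3.5
n=2: y=-3.5, sp=2, e=sp−y=5.5; I=4.5, D=e−e_prev=8.5; u=5/4·5.5+1·4.5+1/4·8.5=13.5; next y=1/2·(-3.5)+1·13.5=11.75
n=3: y=11.75, sp=3, e=sp−y=-8.75; I=-4.25, D=e−e_prev=-14.25; u=5/4·(-8.75)+1·(-4.25)+1/4·(-14.25)=-18.75; next y=1/2·11.75+1·(-18.75)=-12.875
n=4: y=-12.875, sp=3, e=sp−y=15.875; I=11.625, D=e−e_prev=24.625; u=5/4·15.875+1·11.625+1/4·24.625=37.625; next y=1/2·(-12.875)+1·37.625=31.1875
n=5: y=31.1875, sp=3, e=sp−y=-28.1875; I=-16.5625, D=e−e_prev=-44.0625; u=5/4·(-28.1875)+1·(-16.5625)+1/4·(-44.0625)=-62.8125; next y=1/2·31.1875+1·(-62.8125)=-47.21875

0 2 5.000 0.000
1 2 -6.000 5.000
2 2 13.500 -3.500
3 3 -18.750 11.750
4 3 37.625 -12.875
5 3 -62.813 31.188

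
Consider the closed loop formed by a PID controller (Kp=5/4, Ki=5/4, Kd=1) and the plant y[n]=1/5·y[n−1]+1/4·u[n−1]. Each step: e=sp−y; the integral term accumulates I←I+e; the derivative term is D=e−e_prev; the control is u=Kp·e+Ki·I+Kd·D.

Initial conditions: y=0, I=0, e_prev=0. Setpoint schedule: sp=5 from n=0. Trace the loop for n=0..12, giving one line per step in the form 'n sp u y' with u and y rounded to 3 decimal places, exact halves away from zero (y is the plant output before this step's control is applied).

0 5 17.500 0.000
1 5 3.438 4.375
2 5 17.836 1.734
3 5 8.527 4.806
4 5 17.836 3.093
5 5 11.561 5.078
6 5 17.550 3.906
7 5 13.326 5.169
8 5 17.190 4.365
9 5 14.361 5.171
10 5 16.865 4.624
11 5 14.980 5.141
12 5 16.608 4.773

(exact arithmetic carried between steps; '≈' marks a value shown rounded to 6 d.p. or computed from one; I and e_prev carry over from the previous line; the table rounds u and y to 3 d.p., halves away from zero)
n=0: y=0, sp=5, e=sp−y=5; I=5, D=e−e_prev=5; u=5/4·5+5/4·5+1·5=17.5; next y=1/5·0+1/4·17.5=4.375
n=1: y=4.375, sp=5, e=sp−y=0.625; I=5.625, D=e−e_prev=-4.375; u=5/4·0.625+5/4·5.625+1·(-4.375)=3.4375; next y=1/5·4.375+1/4·3.4375=1.734375
n=2: y=1.734375, sp=5, e=sp−y=3.265625; I=8.890625, D=e−e_prev=2.640625; u=5/4·3.265625+5/4·8.890625+1·2.640625≈17.835938; next y=1/5·1.734375+1/4·17.835938≈4.805859
n=3: y≈4.805859, sp=5, e=sp−y≈0.194141; I≈9.084766, D=e−e_prev≈-3.071484; u=5/4·0.194141+5/4·9.084766+1·(-3.071484)≈8.527148; next y=1/5·4.805859+1/4·8.527148≈3.092959
n=4: y≈3.092959, sp=5, e=sp−y≈1.907041; I≈10.991807, D=e−e_prev≈1.712900; u=5/4·1.907041+5/4·10.991807+1·1.712900≈17.836460; next y=1/5·3.092959+1/4·17.836460≈5.077707
n=5: y≈5.077707, sp=5, e=sp−y≈-0.077707; I≈10.914100, D=e−e_prev≈-1.984748; u=5/4·(-0.077707)+5/4·10.914100+1·(-1.984748)≈11.560744; next y=1/5·5.077707+1/4·11.560744≈3.905727
n=6: y≈3.905727, sp=5, e=sp−y≈1.094273; I≈12.008373, D=e−e_prev≈1.171980; u=5/4·1.094273+5/4·12.008373+1·1.171980≈17.550286; next y=1/5·3.905727+1/4·17.550286≈5.168717
n=7: y≈5.168717, sp=5, e=sp−y≈-0.168717; I≈11.839656, D=e−e_prev≈-1.262990; u=5/4·(-0.168717)+5/4·11.839656+1·(-1.262990)≈13.325683; next y=1/5·5.168717+1/4·13.325683≈4.365164
n=8: y≈4.365164, sp=5, e=sp−y≈0.634836; I≈12.474491, D=e−e_prev≈0.803553; u=5/4·0.634836+5/4·12.474491+1·0.803553≈17.190212; next y=1/5·4.365164+1/4·17.190212≈5.170586
n=9: y≈5.170586, sp=5, e=sp−y≈-0.170586; I≈12.303906, D=e−e_prev≈-0.805421; u=5/4·(-0.170586)+5/4·12.303906+1·(-0.805421)≈14.361228; next y=1/5·5.170586+1/4·14.361228≈4.624424
n=10: y≈4.624424, sp=5, e=sp−y≈0.375576; I≈12.679481, D=e−e_prev≈0.546162; u=5/4·0.375576+5/4·12.679481+1·0.546162≈16.864983; next y=1/5·4.624424+1/4·16.864983≈5.141131
n=11: y≈5.141131, sp=5, e=sp−y≈-0.141131; I≈12.538351, D=e−e_prev≈-0.516706; u=5/4·(-0.141131)+5/4·12.538351+1·(-0.516706)≈14.979819; next y=1/5·5.141131+1/4·14.979819≈4.773181
n=12: y≈4.773181, sp=5, e=sp−y≈0.226819; I≈12.765170, D=e−e_prev≈0.367950; u=5/4·0.226819+5/4·12.765170+1·0.367950≈16.607936; next y=1/5·4.773181+1/4·16.607936≈5.106620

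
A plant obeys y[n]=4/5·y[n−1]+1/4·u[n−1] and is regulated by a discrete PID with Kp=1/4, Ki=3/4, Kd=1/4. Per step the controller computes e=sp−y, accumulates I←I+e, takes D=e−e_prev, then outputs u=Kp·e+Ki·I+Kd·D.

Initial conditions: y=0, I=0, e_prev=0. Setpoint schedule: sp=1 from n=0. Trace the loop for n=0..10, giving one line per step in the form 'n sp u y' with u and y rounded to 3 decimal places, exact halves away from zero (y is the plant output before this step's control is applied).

(exact arithmetic carried between steps; '≈' marks a value shown rounded to 6 d.p. or computed from one; I and e_prev carry over from the previous line; the table rounds u and y to 3 d.p., halves away from zero)
n=0: y=0, sp=1, e=sp−y=1; I=1, D=e−e_prev=1; u=1/4·1+3/4·1+1/4·1=1.25; next y=4/5·0+1/4·1.25=0.3125
n=1: y=0.3125, sp=1, e=sp−y=0.6875; I=1.6875, D=e−e_prev=-0.3125; u=1/4·0.6875+3/4·1.6875+1/4·(-0.3125)=1.359375; next y=4/5·0.3125+1/4·1.359375≈0.589844
n=2: y≈0.589844, sp=1, e=sp−y≈0.410156; I≈2.097656, D=e−e_prev≈-0.277344; u=1/4·0.410156+3/4·2.097656+1/4·(-0.277344)≈1.606445; next y=4/5·0.589844+1/4·1.606445≈0.873486
n=3: y≈0.873486, sp=1, e=sp−y≈0.126514; I≈2.224170, D=e−e_prev≈-0.283643; u=1/4·0.126514+3/4·2.224170+1/4·(-0.283643)≈1.628845; next y=4/5·0.873486+1/4·1.628845≈1.106000
n=4: y≈1.106000, sp=1, e=sp−y≈-0.106000; I≈2.118170, D=e−e_prev≈-0.232514; u=1/4·(-0.106000)+3/4·2.118170+1/4·(-0.232514)≈1.503999; next y=4/5·1.106000+1/4·1.503999≈1.260800
n=5: y≈1.260800, sp=1, e=sp−y≈-0.260800; I≈1.857370, D=e−e_prev≈-0.154800; u=1/4·(-0.260800)+3/4·1.857370+1/4·(-0.154800)≈1.289127; next y=4/5·1.260800+1/4·1.289127≈1.330922
n=6: y≈1.330922, sp=1, e=sp−y≈-0.330922; I≈1.526448, D=e−e_prev≈-0.070122; u=1/4·(-0.330922)+3/4·1.526448+1/4·(-0.070122)≈1.044575; next y=4/5·1.330922+1/4·1.044575≈1.325881
n=7: y≈1.325881, sp=1, e=sp−y≈-0.325881; I≈1.200567, D=e−e_prev≈0.005041; u=1/4·(-0.325881)+3/4·1.200567+1/4·0.005041≈0.820215; next y=4/5·1.325881+1/4·0.820215≈1.265759
n=8: y≈1.265759, sp=1, e=sp−y≈-0.265759; I≈0.934808, D=e−e_prev≈0.060123; u=1/4·(-0.265759)+3/4·0.934808+1/4·0.060123≈0.649697; next y=4/5·1.265759+1/4·0.649697≈1.175031
n=9: y≈1.175031, sp=1, e=sp−y≈-0.175031; I≈0.759777, D=e−e_prev≈0.090727; u=1/4·(-0.175031)+3/4·0.759777+1/4·0.090727≈0.548757; next y=4/5·1.175031+1/4·0.548757≈1.077214
n=10: y≈1.077214, sp=1, e=sp−y≈-0.077214; I≈0.682563, D=e−e_prev≈0.097817; u=1/4·(-0.077214)+3/4·0.682563+1/4·0.097817≈0.517073; next y=4/5·1.077214+1/4·0.517073≈0.991039

0 1 1.250 0.000
1 1 1.359 0.313
2 1 1.606 0.590
3 1 1.629 0.873
4 1 1.504 1.106
5 1 1.289 1.261
6 1 1.045 1.331
7 1 0.820 1.326
8 1 0.650 1.266
9 1 0.549 1.175
10 1 0.517 1.077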